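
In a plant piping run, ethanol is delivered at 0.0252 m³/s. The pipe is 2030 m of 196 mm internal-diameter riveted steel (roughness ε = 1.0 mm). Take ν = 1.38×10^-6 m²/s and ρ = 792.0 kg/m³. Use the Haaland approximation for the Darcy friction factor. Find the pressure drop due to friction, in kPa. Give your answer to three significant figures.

V = 4Q/(πD²) = 4·0.0252/(π·0.196²) = 0.8352 m/s
Re = VD/ν = 0.8352·0.196/1.38×10^-6 = 1.19×10^5 → turbulent
ε/D = 1.0/196 = 0.00510
Haaland: f = 0.03133
h_f = f(L/D)V²/(2g) = 0.03133·(2030/0.196)·0.8352²/(2·9.81) = 11.54 m
Δp = ρg·h_f = 792.0·9.81·11.54 = 89.63 kPa

Δp ≈ 89.6 kPa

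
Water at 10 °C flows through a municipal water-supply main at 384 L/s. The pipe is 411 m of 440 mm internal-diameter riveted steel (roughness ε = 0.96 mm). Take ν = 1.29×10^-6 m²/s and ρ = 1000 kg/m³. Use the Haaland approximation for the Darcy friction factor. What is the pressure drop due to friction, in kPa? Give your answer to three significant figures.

Δp ≈ 72.1 kPa

V = 4Q/(πD²) = 4·0.384/(π·0.440²) = 2.525 m/s
Re = VD/ν = 2.525·0.440/1.29×10^-6 = 8.61×10^5 → turbulent
ε/D = 0.96/440 = 0.00218
Haaland: f = 0.02420
h_f = f(L/D)V²/(2g) = 0.02420·(411/0.440)·2.525²/(2·9.81) = 7.347 m
Δp = ρg·h_f = 1000·9.81·7.347 = 72.08 kPa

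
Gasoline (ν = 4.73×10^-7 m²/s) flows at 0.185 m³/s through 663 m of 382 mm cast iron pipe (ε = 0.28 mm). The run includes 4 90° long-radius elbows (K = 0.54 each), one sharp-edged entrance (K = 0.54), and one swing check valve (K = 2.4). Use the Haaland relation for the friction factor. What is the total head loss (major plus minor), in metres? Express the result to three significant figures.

H_L ≈ 4.95 m

V = 4Q/(πD²) = 1.614 m/s; V²/2g = 0.1328 m
Re = 1.30×10^6, ε/D = 7.33×10^-4 → f = 0.01852 (Haaland)
Major: h_f = f(L/D)·V²/2g = 0.01852·1736·0.1328 = 4.270 m
Minor: ΣK = 5.10; h_m = ΣK·V²/2g = 0.6773 m
Total H_L = 4.270 + 0.6773 = 4.947 m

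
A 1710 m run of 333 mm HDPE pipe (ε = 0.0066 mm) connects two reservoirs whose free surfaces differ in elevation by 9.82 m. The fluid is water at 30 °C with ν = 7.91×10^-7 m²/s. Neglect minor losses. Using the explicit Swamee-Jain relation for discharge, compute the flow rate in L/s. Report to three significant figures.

Q ≈ 150 L/s

Swamee-Jain (Type II): Q = -0.965·√(gD⁵h_f/L)·ln[ε/(3.7D) + √(3.17ν²L/(gD³h_f))]
√(gD⁵h_f/L) = √(9.81·0.333⁵·9.82/1710) = 0.01519
ε/(3.7D) = 5.36×10^-6; √(3.17ν²L/(gD³h_f)) = 3.09×10^-5
Q = -0.965·0.01519·ln(3.623×10^-5) = 0.1499 m³/s
Check: V = 1.72 m/s, Re = 7.24×10^5, f = 0.01265, h_f = 9.81 m ≈ 9.82 m ✓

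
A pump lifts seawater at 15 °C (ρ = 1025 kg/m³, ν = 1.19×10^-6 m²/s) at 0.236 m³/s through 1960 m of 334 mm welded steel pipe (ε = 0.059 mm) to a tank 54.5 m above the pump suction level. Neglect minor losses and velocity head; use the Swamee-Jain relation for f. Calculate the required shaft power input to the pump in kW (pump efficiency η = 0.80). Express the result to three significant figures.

V = 4Q/(πD²) = 2.694 m/s; Re = 7.56×10^5; ε/D = 1.77×10^-4; f = 0.01478
h_f = f(L/D)V²/2g = 32.07 m
Total head H = z + h_f = 54.5 + 32.07 = 86.57 m
P_hyd = ρgQH = 1025·9.81·0.236·86.57 = 205.4 kW
P_shaft = P_hyd/η = 205.4/0.80 = 256.8 kW

P_shaft ≈ 257 kW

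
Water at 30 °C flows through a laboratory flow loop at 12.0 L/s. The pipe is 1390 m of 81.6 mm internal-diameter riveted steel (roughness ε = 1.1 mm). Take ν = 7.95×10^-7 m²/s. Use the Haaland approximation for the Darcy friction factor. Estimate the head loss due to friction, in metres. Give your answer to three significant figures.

V = 4Q/(πD²) = 4·0.0120/(π·0.0816²) = 2.295 m/s
Re = VD/ν = 2.295·0.0816/7.95×10^-7 = 2.36×10^5 → turbulent
ε/D = 1.1/81.6 = 0.0135
Haaland: f = 0.04233
h_f = f(L/D)V²/(2g) = 0.04233·(1390/0.0816)·2.295²/(2·9.81) = 193.5 m

h_f ≈ 193 m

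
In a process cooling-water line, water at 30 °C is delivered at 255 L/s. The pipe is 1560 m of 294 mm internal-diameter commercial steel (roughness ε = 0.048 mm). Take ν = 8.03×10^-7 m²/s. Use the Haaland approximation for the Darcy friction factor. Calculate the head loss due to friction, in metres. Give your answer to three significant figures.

V = 4Q/(πD²) = 4·0.255/(π·0.294²) = 3.756 m/s
Re = VD/ν = 3.756·0.294/8.03×10^-7 = 1.38×10^6 → turbulent
ε/D = 0.048/294 = 1.63×10^-4
Haaland: f = 0.01393
h_f = f(L/D)V²/(2g) = 0.01393·(1560/0.294)·3.756²/(2·9.81) = 53.17 m

h_f ≈ 53.2 m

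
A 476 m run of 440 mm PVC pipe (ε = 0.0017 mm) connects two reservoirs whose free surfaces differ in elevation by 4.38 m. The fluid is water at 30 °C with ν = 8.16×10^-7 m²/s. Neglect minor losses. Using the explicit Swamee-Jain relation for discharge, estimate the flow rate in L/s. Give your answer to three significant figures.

Q ≈ 408 L/s

Swamee-Jain (Type II): Q = -0.965·√(gD⁵h_f/L)·ln[ε/(3.7D) + √(3.17ν²L/(gD³h_f))]
√(gD⁵h_f/L) = √(9.81·0.440⁵·4.38/476) = 0.03858
ε/(3.7D) = 1.04×10^-6; √(3.17ν²L/(gD³h_f)) = 1.66×10^-5
Q = -0.965·0.03858·ln(1.761×10^-5) = 0.4076 m³/s
Check: V = 2.68 m/s, Re = 1.45×10^6, f = 0.01104, h_f = 4.37 m ≈ 4.38 m ✓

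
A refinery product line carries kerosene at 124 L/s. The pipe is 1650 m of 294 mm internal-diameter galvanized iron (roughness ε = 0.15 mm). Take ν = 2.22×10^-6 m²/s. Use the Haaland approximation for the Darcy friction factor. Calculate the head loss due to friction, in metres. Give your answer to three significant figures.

h_f ≈ 17.6 m

V = 4Q/(πD²) = 4·0.124/(π·0.294²) = 1.827 m/s
Re = VD/ν = 1.827·0.294/2.22×10^-6 = 2.42×10^5 → turbulent
ε/D = 0.15/294 = 5.10×10^-4
Haaland: f = 0.01841
h_f = f(L/D)V²/(2g) = 0.01841·(1650/0.294)·1.827²/(2·9.81) = 17.57 m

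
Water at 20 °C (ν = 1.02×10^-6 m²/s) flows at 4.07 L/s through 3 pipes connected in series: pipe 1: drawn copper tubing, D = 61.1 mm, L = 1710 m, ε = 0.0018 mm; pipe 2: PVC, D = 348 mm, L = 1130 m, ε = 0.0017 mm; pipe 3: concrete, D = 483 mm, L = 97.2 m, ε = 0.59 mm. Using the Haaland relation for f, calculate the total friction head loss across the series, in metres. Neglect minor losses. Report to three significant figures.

H ≈ 51.2 m

Pipe 1: V = 1.388 m/s, Re = 8.32×10^4, ε/D = 2.95×10^-5, f = 0.01863, h_1 = f(L/D)V²/2g = 51.22 m
Pipe 2: V = 0.04279 m/s, Re = 1.46×10^4, ε/D = 4.89×10^-6, f = 0.02791, h_2 = f(L/D)V²/2g = 0.008459 m
Pipe 3: V = 0.02221 m/s, Re = 1.05×10^4, ε/D = 0.00122, f = 0.03210, h_3 = f(L/D)V²/2g = 1.624×10^-4 m
Series → Q common, losses add: H = Σh = 51.23 m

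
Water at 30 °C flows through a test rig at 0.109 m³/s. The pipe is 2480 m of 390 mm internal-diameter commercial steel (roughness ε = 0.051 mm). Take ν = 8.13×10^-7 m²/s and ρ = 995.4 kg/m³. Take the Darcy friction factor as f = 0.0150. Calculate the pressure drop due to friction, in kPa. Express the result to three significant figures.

Δp ≈ 39.5 kPa

V = 4Q/(πD²) = 4·0.109/(π·0.390²) = 0.9124 m/s
h_f = f(L/D)V²/(2g) = 0.01500·(2480/0.390)·0.9124²/(2·9.81) = 4.048 m
Δp = ρg·h_f = 995.4·9.81·4.048 = 39.52 kPa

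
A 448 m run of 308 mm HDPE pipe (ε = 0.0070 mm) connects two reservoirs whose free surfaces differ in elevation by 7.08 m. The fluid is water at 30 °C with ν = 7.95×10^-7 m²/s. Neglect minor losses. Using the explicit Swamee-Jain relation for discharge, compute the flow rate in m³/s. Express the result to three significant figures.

Swamee-Jain (Type II): Q = -0.965·√(gD⁵h_f/L)·ln[ε/(3.7D) + √(3.17ν²L/(gD³h_f))]
√(gD⁵h_f/L) = √(9.81·0.308⁵·7.08/448) = 0.02073
ε/(3.7D) = 6.14×10^-6; √(3.17ν²L/(gD³h_f)) = 2.10×10^-5
Q = -0.965·0.02073·ln(2.717×10^-5) = 0.2103 m³/s
Check: V = 2.82 m/s, Re = 1.09×10^6, f = 0.01200, h_f = 7.09 m ≈ 7.08 m ✓

Q ≈ 0.210 m³/s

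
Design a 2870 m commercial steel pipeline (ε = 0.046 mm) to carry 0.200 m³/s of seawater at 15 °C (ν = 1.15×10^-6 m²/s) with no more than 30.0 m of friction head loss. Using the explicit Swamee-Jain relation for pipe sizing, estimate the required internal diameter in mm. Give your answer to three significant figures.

D ≈ 344 mm

Swamee-Jain (Type III): D = 0.66·[ε^1.25·(LQ²/(gh_f))^4.75 + ν·Q^9.4·(L/(gh_f))^5.2]^0.04
LQ²/(gh_f) = 0.3901; L/(gh_f) = 9.752
Term 1 = ε^1.25·(…)^4.75 = 4.33×10^-8; Term 2 = ν·Q^9.4·(…)^5.2 = 4.30×10^-8
D = 0.66·(4.33×10^-8 + 4.30×10^-8)^0.04 = 0.3443 m = 344 mm
Check: V = 2.15 m/s, Re = 6.43×10^5, f = 0.01449, h_f = 28.4 m ≈ 30.0 m ✓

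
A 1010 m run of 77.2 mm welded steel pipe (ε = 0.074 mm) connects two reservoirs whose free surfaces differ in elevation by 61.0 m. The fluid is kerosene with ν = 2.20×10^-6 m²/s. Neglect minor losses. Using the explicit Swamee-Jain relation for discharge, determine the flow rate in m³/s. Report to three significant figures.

Q ≈ 0.00936 m³/s

Swamee-Jain (Type II): Q = -0.965·√(gD⁵h_f/L)·ln[ε/(3.7D) + √(3.17ν²L/(gD³h_f))]
√(gD⁵h_f/L) = √(9.81·0.0772⁵·61.0/1010) = 0.001275
ε/(3.7D) = 2.59×10^-4; √(3.17ν²L/(gD³h_f)) = 2.37×10^-4
Q = -0.965·0.001275·ln(4.963×10^-4) = 0.009358 m³/s
Check: V = 2.00 m/s, Re = 7.02×10^4, f = 0.02305, h_f = 61.4 m ≈ 61.0 m ✓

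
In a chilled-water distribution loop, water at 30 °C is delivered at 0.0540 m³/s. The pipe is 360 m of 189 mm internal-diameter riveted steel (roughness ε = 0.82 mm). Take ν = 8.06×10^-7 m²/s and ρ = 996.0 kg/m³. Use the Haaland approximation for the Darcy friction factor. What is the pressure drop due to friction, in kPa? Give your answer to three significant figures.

V = 4Q/(πD²) = 4·0.0540/(π·0.189²) = 1.925 m/s
Re = VD/ν = 1.925·0.189/8.06×10^-7 = 4.51×10^5 → turbulent
ε/D = 0.82/189 = 0.00434
Haaland: f = 0.02937
h_f = f(L/D)V²/(2g) = 0.02937·(360/0.189)·1.925²/(2·9.81) = 10.56 m
Δp = ρg·h_f = 996.0·9.81·10.56 = 103.2 kPa

Δp ≈ 103 kPa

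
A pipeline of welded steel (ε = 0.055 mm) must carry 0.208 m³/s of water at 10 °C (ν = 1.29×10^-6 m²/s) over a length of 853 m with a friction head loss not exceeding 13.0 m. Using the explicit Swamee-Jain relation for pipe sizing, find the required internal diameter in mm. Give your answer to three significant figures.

D ≈ 327 mm

Swamee-Jain (Type III): D = 0.66·[ε^1.25·(LQ²/(gh_f))^4.75 + ν·Q^9.4·(L/(gh_f))^5.2]^0.04
LQ²/(gh_f) = 0.2894; L/(gh_f) = 6.689
Term 1 = ε^1.25·(…)^4.75 = 1.31×10^-8; Term 2 = ν·Q^9.4·(…)^5.2 = 9.82×10^-9
D = 0.66·(1.31×10^-8 + 9.82×10^-9)^0.04 = 0.3266 m = 327 mm
Check: V = 2.48 m/s, Re = 6.29×10^5, f = 0.01490, h_f = 12.2 m ≈ 13.0 m ✓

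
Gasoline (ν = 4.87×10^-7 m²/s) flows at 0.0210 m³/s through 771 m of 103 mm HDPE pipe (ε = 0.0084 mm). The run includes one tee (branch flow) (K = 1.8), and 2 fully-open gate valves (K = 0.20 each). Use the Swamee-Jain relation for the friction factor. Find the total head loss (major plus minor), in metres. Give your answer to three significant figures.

V = 4Q/(πD²) = 2.520 m/s; V²/2g = 0.3238 m
Re = 5.33×10^5, ε/D = 8.16×10^-5 → f = 0.01414 (Swamee-Jain)
Major: h_f = f(L/D)·V²/2g = 0.01414·7485·0.3238 = 34.26 m
Minor: ΣK = 2.20; h_m = ΣK·V²/2g = 0.7123 m
Total H_L = 34.26 + 0.7123 = 34.97 m

H_L ≈ 35.0 m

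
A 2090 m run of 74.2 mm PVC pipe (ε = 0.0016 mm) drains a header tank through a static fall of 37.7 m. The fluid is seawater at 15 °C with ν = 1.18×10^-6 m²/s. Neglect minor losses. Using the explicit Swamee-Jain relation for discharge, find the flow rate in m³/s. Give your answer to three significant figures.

Swamee-Jain (Type II): Q = -0.965·√(gD⁵h_f/L)·ln[ε/(3.7D) + √(3.17ν²L/(gD³h_f))]
√(gD⁵h_f/L) = √(9.81·0.0742⁵·37.7/2090) = 6.309×10^-4
ε/(3.7D) = 5.83×10^-6; √(3.17ν²L/(gD³h_f)) = 2.47×10^-4
Q = -0.965·6.309×10^-4·ln(2.529×10^-4) = 0.005042 m³/s
Check: V = 1.17 m/s, Re = 7.33×10^4, f = 0.01919, h_f = 37.5 m ≈ 37.7 m ✓

Q ≈ 0.00504 m³/s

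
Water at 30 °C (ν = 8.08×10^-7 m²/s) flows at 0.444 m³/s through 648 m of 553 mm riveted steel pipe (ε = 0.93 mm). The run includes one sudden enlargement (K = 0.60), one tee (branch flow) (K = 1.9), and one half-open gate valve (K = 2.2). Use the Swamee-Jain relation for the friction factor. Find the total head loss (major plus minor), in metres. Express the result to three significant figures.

H_L ≈ 5.43 m

V = 4Q/(πD²) = 1.849 m/s; V²/2g = 0.1742 m
Re = 1.27×10^6, ε/D = 0.00168 → f = 0.02261 (Swamee-Jain)
Major: h_f = f(L/D)·V²/2g = 0.02261·1172·0.1742 = 4.615 m
Minor: ΣK = 4.70; h_m = ΣK·V²/2g = 0.8186 m
Total H_L = 4.615 + 0.8186 = 5.434 m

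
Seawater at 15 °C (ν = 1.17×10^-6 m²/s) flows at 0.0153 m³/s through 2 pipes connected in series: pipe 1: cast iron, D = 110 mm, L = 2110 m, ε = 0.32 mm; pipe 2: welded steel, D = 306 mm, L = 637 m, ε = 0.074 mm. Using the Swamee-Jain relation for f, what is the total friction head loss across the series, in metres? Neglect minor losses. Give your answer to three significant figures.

H ≈ 68.6 m

Pipe 1: V = 1.610 m/s, Re = 1.51×10^5, ε/D = 0.00291, f = 0.02705, h_1 = f(L/D)V²/2g = 68.53 m
Pipe 2: V = 0.2080 m/s, Re = 5.44×10^4, ε/D = 2.42×10^-4, f = 0.02136, h_2 = f(L/D)V²/2g = 0.09810 m
Series → Q common, losses add: H = Σh = 68.63 m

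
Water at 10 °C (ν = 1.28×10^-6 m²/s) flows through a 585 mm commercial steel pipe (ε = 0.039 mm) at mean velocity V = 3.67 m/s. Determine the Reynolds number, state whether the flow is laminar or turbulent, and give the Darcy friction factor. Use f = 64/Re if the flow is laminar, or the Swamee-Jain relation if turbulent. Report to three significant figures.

Re ≈ 1.68×10^6; turbulent; f ≈ 0.0124

Re = VD/ν = 3.670·0.585/1.28×10^-6 = 1.68×10^6
Re > 4000 → turbulent; ε/D = 6.67×10^-5
Swamee-Jain: f = 0.01240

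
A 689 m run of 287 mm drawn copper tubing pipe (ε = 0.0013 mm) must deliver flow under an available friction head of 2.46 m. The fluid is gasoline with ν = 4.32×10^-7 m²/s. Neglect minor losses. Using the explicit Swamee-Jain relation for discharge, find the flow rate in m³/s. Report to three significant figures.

Q ≈ 0.0836 m³/s

Swamee-Jain (Type II): Q = -0.965·√(gD⁵h_f/L)·ln[ε/(3.7D) + √(3.17ν²L/(gD³h_f))]
√(gD⁵h_f/L) = √(9.81·0.287⁵·2.46/689) = 0.008258
ε/(3.7D) = 1.22×10^-6; √(3.17ν²L/(gD³h_f)) = 2.67×10^-5
Q = -0.965·0.008258·ln(2.795×10^-5) = 0.08356 m³/s
Check: V = 1.29 m/s, Re = 8.58×10^5, f = 0.01202, h_f = 2.45 m ≈ 2.46 m ✓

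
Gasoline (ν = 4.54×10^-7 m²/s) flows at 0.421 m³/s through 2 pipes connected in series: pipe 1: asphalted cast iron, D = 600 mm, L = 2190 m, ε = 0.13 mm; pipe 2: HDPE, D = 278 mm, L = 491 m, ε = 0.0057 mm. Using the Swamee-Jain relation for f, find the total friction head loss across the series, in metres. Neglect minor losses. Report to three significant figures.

Pipe 1: V = 1.489 m/s, Re = 1.97×10^6, ε/D = 2.17×10^-4, f = 0.01452, h_1 = f(L/D)V²/2g = 5.990 m
Pipe 2: V = 6.936 m/s, Re = 4.25×10^6, ε/D = 2.05×10^-5, f = 0.01029, h_2 = f(L/D)V²/2g = 44.55 m
Series → Q common, losses add: H = Σh = 50.54 m

H ≈ 50.5 m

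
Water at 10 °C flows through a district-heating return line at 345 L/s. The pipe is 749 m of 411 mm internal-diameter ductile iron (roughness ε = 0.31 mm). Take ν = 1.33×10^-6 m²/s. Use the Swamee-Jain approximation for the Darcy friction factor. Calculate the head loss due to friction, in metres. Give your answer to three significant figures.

V = 4Q/(πD²) = 4·0.345/(π·0.411²) = 2.600 m/s
Re = VD/ν = 2.600·0.411/1.33×10^-6 = 8.04×10^5 → turbulent
ε/D = 0.31/411 = 7.54×10^-4
Swamee-Jain: f = 0.01892
h_f = f(L/D)V²/(2g) = 0.01892·(749/0.411)·2.600²/(2·9.81) = 11.88 m

h_f ≈ 11.9 m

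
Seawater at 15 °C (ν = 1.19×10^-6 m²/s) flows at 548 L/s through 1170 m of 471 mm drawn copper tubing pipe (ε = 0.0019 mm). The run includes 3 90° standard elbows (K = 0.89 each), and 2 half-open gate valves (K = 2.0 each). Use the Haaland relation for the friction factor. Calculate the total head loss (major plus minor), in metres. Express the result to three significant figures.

V = 4Q/(πD²) = 3.145 m/s; V²/2g = 0.5042 m
Re = 1.24×10^6, ε/D = 4.03×10^-6 → f = 0.01125 (Haaland)
Major: h_f = f(L/D)·V²/2g = 0.01125·2484·0.5042 = 14.09 m
Minor: ΣK = 6.67; h_m = ΣK·V²/2g = 3.363 m
Total H_L = 14.09 + 3.363 = 17.45 m

H_L ≈ 17.5 m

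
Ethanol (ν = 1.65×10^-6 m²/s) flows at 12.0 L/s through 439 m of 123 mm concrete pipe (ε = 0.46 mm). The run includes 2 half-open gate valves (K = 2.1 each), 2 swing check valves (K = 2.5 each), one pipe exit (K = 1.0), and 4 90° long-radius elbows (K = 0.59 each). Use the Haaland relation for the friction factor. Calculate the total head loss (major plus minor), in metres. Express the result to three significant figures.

H_L ≈ 6.08 m

V = 4Q/(πD²) = 1.010 m/s; V²/2g = 0.05198 m
Re = 7.53×10^4, ε/D = 0.00374 → f = 0.02926 (Haaland)
Major: h_f = f(L/D)·V²/2g = 0.02926·3569·0.05198 = 5.428 m
Minor: ΣK = 12.6; h_m = ΣK·V²/2g = 0.6529 m
Total H_L = 5.428 + 0.6529 = 6.081 m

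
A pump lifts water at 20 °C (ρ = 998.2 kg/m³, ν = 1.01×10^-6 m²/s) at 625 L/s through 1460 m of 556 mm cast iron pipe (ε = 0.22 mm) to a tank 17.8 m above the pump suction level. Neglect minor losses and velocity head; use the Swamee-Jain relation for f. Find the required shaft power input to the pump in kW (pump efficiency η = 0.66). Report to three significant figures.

P_shaft ≈ 300 kW

V = 4Q/(πD²) = 2.574 m/s; Re = 1.42×10^6; ε/D = 3.96×10^-4; f = 0.01637
h_f = f(L/D)V²/2g = 14.52 m
Total head H = z + h_f = 17.8 + 14.52 = 32.32 m
P_hyd = ρgQH = 998.2·9.81·0.625·32.32 = 197.8 kW
P_shaft = P_hyd/η = 197.8/0.66 = 299.7 kW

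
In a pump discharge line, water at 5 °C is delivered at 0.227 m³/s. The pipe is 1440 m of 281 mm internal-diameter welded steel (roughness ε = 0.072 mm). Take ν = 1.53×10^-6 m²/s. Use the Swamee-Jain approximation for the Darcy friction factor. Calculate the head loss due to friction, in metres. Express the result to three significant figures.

V = 4Q/(πD²) = 4·0.227/(π·0.281²) = 3.660 m/s
Re = VD/ν = 3.660·0.281/1.53×10^-6 = 6.72×10^5 → turbulent
ε/D = 0.072/281 = 2.56×10^-4
Swamee-Jain: f = 0.01569
h_f = f(L/D)V²/(2g) = 0.01569·(1440/0.281)·3.660²/(2·9.81) = 54.91 m

h_f ≈ 54.9 m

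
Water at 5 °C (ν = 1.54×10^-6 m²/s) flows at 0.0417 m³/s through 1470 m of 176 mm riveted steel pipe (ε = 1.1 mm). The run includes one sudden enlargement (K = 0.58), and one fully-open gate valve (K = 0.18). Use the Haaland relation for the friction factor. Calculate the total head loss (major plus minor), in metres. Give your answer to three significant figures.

V = 4Q/(πD²) = 1.714 m/s; V²/2g = 0.1497 m
Re = 1.96×10^5, ε/D = 0.00625 → f = 0.03298 (Haaland)
Major: h_f = f(L/D)·V²/2g = 0.03298·8352·0.1497 = 41.24 m
Minor: ΣK = 0.760; h_m = ΣK·V²/2g = 0.1138 m
Total H_L = 41.24 + 0.1138 = 41.36 m

H_L ≈ 41.4 m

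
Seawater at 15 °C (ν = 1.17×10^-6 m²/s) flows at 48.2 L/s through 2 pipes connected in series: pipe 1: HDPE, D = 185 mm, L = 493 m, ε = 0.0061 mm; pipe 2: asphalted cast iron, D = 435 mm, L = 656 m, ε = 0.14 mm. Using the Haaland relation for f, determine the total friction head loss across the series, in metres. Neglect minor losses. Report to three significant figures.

H ≈ 6.60 m

Pipe 1: V = 1.793 m/s, Re = 2.84×10^5, ε/D = 3.30×10^-5, f = 0.01477, h_1 = f(L/D)V²/2g = 6.449 m
Pipe 2: V = 0.3243 m/s, Re = 1.21×10^5, ε/D = 3.22×10^-4, f = 0.01878, h_2 = f(L/D)V²/2g = 0.1518 m
Series → Q common, losses add: H = Σh = 6.601 m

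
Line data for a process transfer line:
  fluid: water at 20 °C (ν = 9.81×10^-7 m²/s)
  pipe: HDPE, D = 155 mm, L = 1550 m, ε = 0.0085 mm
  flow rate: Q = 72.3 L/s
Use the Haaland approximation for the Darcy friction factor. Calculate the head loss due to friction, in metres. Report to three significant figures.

h_f ≈ 100 m

V = 4Q/(πD²) = 4·0.0723/(π·0.155²) = 3.832 m/s
Re = VD/ν = 3.832·0.155/9.81×10^-7 = 6.05×10^5 → turbulent
ε/D = 0.0085/155 = 5.48×10^-5
Haaland: f = 0.01338
h_f = f(L/D)V²/(2g) = 0.01338·(1550/0.155)·3.832²/(2·9.81) = 100.1 m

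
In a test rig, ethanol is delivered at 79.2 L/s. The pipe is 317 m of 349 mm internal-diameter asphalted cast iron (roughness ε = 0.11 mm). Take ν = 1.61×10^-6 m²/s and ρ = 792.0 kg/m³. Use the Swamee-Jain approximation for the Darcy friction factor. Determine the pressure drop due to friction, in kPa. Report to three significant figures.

Δp ≈ 4.46 kPa

V = 4Q/(πD²) = 4·0.0792/(π·0.349²) = 0.8279 m/s
Re = VD/ν = 0.8279·0.349/1.61×10^-6 = 1.79×10^5 → turbulent
ε/D = 0.11/349 = 3.15×10^-4
Swamee-Jain: f = 0.01811
h_f = f(L/D)V²/(2g) = 0.01811·(317/0.349)·0.8279²/(2·9.81) = 0.5746 m
Δp = ρg·h_f = 792.0·9.81·0.5746 = 4.464 kPa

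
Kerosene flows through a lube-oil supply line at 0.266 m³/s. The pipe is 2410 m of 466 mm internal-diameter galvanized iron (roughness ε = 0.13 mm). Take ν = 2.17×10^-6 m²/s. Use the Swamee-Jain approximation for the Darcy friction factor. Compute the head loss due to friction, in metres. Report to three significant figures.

V = 4Q/(πD²) = 4·0.266/(π·0.466²) = 1.560 m/s
Re = VD/ν = 1.560·0.466/2.17×10^-6 = 3.35×10^5 → turbulent
ε/D = 0.13/466 = 2.79×10^-4
Swamee-Jain: f = 0.01674
h_f = f(L/D)V²/(2g) = 0.01674·(2410/0.466)·1.560²/(2·9.81) = 10.73 m

h_f ≈ 10.7 m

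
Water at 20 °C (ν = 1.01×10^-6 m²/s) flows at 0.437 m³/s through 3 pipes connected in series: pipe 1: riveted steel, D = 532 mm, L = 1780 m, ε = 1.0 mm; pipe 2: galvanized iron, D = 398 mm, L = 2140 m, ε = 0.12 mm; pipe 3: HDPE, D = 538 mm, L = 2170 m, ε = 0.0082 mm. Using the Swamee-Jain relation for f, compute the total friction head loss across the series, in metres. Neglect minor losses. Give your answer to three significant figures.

Pipe 1: V = 1.966 m/s, Re = 1.04×10^6, ε/D = 0.00188, f = 0.02330, h_1 = f(L/D)V²/2g = 15.36 m
Pipe 2: V = 3.513 m/s, Re = 1.38×10^6, ε/D = 3.02×10^-4, f = 0.01558, h_2 = f(L/D)V²/2g = 52.66 m
Pipe 3: V = 1.922 m/s, Re = 1.02×10^6, ε/D = 1.52×10^-5, f = 0.01193, h_3 = f(L/D)V²/2g = 9.066 m
Series → Q common, losses add: H = Σh = 77.09 m

H ≈ 77.1 m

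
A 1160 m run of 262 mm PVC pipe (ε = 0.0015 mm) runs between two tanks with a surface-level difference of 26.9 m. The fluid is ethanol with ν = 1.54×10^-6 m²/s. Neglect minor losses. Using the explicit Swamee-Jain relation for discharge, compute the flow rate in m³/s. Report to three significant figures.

Swamee-Jain (Type II): Q = -0.965·√(gD⁵h_f/L)·ln[ε/(3.7D) + √(3.17ν²L/(gD³h_f))]
√(gD⁵h_f/L) = √(9.81·0.262⁵·26.9/1160) = 0.01676
ε/(3.7D) = 1.55×10^-6; √(3.17ν²L/(gD³h_f)) = 4.29×10^-5
Q = -0.965·0.01676·ln(4.441×10^-5) = 0.1621 m³/s
Check: V = 3.01 m/s, Re = 5.11×10^5, f = 0.01313, h_f = 26.8 m ≈ 26.9 m ✓

Q ≈ 0.162 m³/s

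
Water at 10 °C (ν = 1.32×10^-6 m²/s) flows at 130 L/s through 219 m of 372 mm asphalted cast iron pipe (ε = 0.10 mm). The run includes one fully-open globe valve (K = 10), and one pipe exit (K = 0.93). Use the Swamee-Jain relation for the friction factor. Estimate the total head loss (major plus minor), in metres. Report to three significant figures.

V = 4Q/(πD²) = 1.196 m/s; V²/2g = 0.07292 m
Re = 3.37×10^5, ε/D = 2.69×10^-4 → f = 0.01665 (Swamee-Jain)
Major: h_f = f(L/D)·V²/2g = 0.01665·588.7·0.07292 = 0.7148 m
Minor: ΣK = 10.9; h_m = ΣK·V²/2g = 0.7970 m
Total H_L = 0.7148 + 0.7970 = 1.512 m

H_L ≈ 1.51 m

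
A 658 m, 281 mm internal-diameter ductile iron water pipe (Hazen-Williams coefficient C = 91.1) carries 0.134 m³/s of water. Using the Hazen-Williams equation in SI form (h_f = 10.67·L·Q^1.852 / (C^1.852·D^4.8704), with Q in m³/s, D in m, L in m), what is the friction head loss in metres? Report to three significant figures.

h_f ≈ 19.3 m

h_f = 10.67·658·0.134^1.852 / (91.1^1.852·0.281^4.8704) = 19.31 m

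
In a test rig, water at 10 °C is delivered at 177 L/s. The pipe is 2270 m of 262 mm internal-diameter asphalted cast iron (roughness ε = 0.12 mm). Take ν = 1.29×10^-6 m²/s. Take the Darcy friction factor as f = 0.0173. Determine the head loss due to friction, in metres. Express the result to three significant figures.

V = 4Q/(πD²) = 4·0.177/(π·0.262²) = 3.283 m/s
h_f = f(L/D)V²/(2g) = 0.01730·(2270/0.262)·3.283²/(2·9.81) = 82.34 m

h_f ≈ 82.3 m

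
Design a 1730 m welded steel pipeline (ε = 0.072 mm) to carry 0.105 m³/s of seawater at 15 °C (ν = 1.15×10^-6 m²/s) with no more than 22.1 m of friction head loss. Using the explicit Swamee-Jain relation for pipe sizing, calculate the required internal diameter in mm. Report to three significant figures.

Swamee-Jain (Type III): D = 0.66·[ε^1.25·(LQ²/(gh_f))^4.75 + ν·Q^9.4·(L/(gh_f))^5.2]^0.04
LQ²/(gh_f) = 0.08798; L/(gh_f) = 7.980
Term 1 = ε^1.25·(…)^4.75 = 6.42×10^-11; Term 2 = ν·Q^9.4·(…)^5.2 = 3.55×10^-11
D = 0.66·(6.42×10^-11 + 3.55×10^-11)^0.04 = 0.2627 m = 263 mm
Check: V = 1.94 m/s, Re = 4.43×10^5, f = 0.01631, h_f = 20.5 m ≈ 22.1 m ✓

D ≈ 263 mm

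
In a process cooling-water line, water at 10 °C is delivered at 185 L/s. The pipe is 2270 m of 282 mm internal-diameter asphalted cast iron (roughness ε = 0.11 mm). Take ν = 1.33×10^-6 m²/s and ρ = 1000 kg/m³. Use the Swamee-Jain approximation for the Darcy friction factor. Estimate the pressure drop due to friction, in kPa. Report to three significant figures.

V = 4Q/(πD²) = 4·0.185/(π·0.282²) = 2.962 m/s
Re = VD/ν = 2.962·0.282/1.33×10^-6 = 6.28×10^5 → turbulent
ε/D = 0.11/282 = 3.90×10^-4
Swamee-Jain: f = 0.01684
h_f = f(L/D)V²/(2g) = 0.01684·(2270/0.282)·2.962²/(2·9.81) = 60.60 m
Δp = ρg·h_f = 1000·9.81·60.60 = 594.5 kPa

Δp ≈ 595 kPa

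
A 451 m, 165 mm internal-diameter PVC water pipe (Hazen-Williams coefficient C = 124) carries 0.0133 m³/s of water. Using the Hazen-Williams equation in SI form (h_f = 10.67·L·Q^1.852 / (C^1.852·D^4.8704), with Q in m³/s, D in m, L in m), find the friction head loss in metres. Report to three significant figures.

h_f ≈ 1.39 m

h_f = 10.67·451·0.0133^1.852 / (124^1.852·0.165^4.8704) = 1.386 m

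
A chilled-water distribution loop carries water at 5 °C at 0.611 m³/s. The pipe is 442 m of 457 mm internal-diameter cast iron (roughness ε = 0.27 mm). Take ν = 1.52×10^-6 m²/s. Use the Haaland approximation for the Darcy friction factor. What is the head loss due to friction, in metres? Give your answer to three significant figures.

h_f ≈ 12.1 m

V = 4Q/(πD²) = 4·0.611/(π·0.457²) = 3.725 m/s
Re = VD/ν = 3.725·0.457/1.52×10^-6 = 1.12×10^6 → turbulent
ε/D = 0.27/457 = 5.91×10^-4
Haaland: f = 0.01773
h_f = f(L/D)V²/(2g) = 0.01773·(442/0.457)·3.725²/(2·9.81) = 12.12 m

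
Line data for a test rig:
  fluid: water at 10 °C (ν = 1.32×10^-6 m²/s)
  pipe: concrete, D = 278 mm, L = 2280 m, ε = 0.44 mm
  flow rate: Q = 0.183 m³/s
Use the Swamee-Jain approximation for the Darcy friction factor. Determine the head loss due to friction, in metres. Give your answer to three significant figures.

V = 4Q/(πD²) = 4·0.183/(π·0.278²) = 3.015 m/s
Re = VD/ν = 3.015·0.278/1.32×10^-6 = 6.35×10^5 → turbulent
ε/D = 0.44/278 = 0.00158
Swamee-Jain: f = 0.02247
h_f = f(L/D)V²/(2g) = 0.02247·(2280/0.278)·3.015²/(2·9.81) = 85.39 m

h_f ≈ 85.4 m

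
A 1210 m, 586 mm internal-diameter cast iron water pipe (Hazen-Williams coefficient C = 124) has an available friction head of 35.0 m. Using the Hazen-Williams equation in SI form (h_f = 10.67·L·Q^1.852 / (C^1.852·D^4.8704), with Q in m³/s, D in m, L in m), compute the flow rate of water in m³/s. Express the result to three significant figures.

Rearranging: Q = [h_f·C^1.852·D^4.8704 / (10.67·L)]^(1/1.852)
Q = [35.0·124^1.852·0.586^4.8704 / (10.67·1210)]^0.540 = 1.250 m³/s

Q ≈ 1.25 m³/s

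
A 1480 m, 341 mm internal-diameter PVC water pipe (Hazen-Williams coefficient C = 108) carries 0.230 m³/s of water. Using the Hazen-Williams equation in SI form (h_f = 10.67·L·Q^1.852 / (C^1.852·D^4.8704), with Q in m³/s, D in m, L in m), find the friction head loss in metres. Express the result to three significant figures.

h_f ≈ 33.6 m

h_f = 10.67·1480·0.230^1.852 / (108^1.852·0.341^4.8704) = 33.58 m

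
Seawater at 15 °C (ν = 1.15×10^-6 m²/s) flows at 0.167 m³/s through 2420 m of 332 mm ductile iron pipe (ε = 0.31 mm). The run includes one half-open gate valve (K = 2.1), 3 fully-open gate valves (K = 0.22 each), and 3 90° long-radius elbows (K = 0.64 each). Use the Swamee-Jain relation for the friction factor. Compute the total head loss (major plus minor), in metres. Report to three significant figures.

H_L ≈ 28.5 m

V = 4Q/(πD²) = 1.929 m/s; V²/2g = 0.1897 m
Re = 5.57×10^5, ε/D = 9.34×10^-4 → f = 0.01999 (Swamee-Jain)
Major: h_f = f(L/D)·V²/2g = 0.01999·7289·0.1897 = 27.64 m
Minor: ΣK = 4.68; h_m = ΣK·V²/2g = 0.8877 m
Total H_L = 27.64 + 0.8877 = 28.53 m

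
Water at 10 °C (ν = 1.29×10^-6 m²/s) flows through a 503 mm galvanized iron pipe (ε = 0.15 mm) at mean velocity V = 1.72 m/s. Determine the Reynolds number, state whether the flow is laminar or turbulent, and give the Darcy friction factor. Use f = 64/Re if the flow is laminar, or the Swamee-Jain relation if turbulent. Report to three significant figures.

Re = VD/ν = 1.720·0.503/1.29×10^-6 = 6.71×10^5
Re > 4000 → turbulent; ε/D = 2.98×10^-4
Swamee-Jain: f = 0.01606

Re ≈ 6.71×10^5; turbulent; f ≈ 0.0161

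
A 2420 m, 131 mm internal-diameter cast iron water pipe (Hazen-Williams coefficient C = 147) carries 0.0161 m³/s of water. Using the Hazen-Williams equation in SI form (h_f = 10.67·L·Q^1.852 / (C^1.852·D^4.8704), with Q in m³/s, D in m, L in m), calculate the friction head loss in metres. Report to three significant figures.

h_f ≈ 23.8 m

h_f = 10.67·2420·0.0161^1.852 / (147^1.852·0.131^4.8704) = 23.79 m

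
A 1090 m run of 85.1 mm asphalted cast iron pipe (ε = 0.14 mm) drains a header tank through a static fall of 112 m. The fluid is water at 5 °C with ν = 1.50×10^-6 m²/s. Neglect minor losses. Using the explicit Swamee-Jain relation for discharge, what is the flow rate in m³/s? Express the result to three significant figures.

Q ≈ 0.0154 m³/s

Swamee-Jain (Type II): Q = -0.965·√(gD⁵h_f/L)·ln[ε/(3.7D) + √(3.17ν²L/(gD³h_f))]
√(gD⁵h_f/L) = √(9.81·0.0851⁵·112/1090) = 0.002121
ε/(3.7D) = 4.45×10^-4; √(3.17ν²L/(gD³h_f)) = 1.07×10^-4
Q = -0.965·0.002121·ln(5.518×10^-4) = 0.01536 m³/s
Check: V = 2.70 m/s, Re = 1.53×10^5, f = 0.02374, h_f = 113 m ≈ 112 m ✓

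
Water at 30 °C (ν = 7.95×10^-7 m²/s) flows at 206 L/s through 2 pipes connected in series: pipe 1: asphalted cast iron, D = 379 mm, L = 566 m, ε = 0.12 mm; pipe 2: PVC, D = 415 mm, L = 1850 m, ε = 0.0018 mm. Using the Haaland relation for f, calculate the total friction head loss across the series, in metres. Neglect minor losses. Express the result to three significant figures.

Pipe 1: V = 1.826 m/s, Re = 8.71×10^5, ε/D = 3.17×10^-4, f = 0.01583, h_1 = f(L/D)V²/2g = 4.019 m
Pipe 2: V = 1.523 m/s, Re = 7.95×10^5, ε/D = 4.34×10^-6, f = 0.01211, h_2 = f(L/D)V²/2g = 6.381 m
Series → Q common, losses add: H = Σh = 10.40 m

H ≈ 10.4 m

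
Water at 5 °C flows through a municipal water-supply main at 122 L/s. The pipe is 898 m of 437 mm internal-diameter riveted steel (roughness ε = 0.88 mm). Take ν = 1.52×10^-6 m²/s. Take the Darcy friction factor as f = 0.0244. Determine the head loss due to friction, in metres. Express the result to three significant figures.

h_f ≈ 1.69 m

V = 4Q/(πD²) = 4·0.122/(π·0.437²) = 0.8134 m/s
h_f = f(L/D)V²/(2g) = 0.02440·(898/0.437)·0.8134²/(2·9.81) = 1.691 m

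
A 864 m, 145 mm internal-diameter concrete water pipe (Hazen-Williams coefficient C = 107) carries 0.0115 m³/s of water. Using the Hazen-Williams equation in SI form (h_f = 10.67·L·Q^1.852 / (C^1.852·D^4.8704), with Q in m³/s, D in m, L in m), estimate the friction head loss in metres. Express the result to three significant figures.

h_f = 10.67·864·0.0115^1.852 / (107^1.852·0.145^4.8704) = 5.002 m

h_f ≈ 5.00 m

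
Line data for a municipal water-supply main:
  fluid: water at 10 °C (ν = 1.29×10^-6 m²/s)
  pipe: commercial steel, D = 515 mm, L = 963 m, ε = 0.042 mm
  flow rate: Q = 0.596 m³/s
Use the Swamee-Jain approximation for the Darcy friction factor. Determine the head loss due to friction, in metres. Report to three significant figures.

V = 4Q/(πD²) = 4·0.596/(π·0.515²) = 2.861 m/s
Re = VD/ν = 2.861·0.515/1.29×10^-6 = 1.14×10^6 → turbulent
ε/D = 0.042/515 = 8.16×10^-5
Swamee-Jain: f = 0.01307
h_f = f(L/D)V²/(2g) = 0.01307·(963/0.515)·2.861²/(2·9.81) = 10.20 m

h_f ≈ 10.2 m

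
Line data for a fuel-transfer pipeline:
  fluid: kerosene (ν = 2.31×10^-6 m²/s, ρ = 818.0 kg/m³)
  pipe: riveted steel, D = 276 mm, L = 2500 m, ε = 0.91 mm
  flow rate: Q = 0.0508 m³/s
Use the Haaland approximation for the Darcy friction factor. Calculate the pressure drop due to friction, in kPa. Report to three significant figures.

V = 4Q/(πD²) = 4·0.0508/(π·0.276²) = 0.8491 m/s
Re = VD/ν = 0.8491·0.276/2.31×10^-6 = 1.01×10^5 → turbulent
ε/D = 0.91/276 = 0.00330
Haaland: f = 0.02802
h_f = f(L/D)V²/(2g) = 0.02802·(2500/0.276)·0.8491²/(2·9.81) = 9.325 m
Δp = ρg·h_f = 818.0·9.81·9.325 = 74.83 kPa

Δp ≈ 74.8 kPa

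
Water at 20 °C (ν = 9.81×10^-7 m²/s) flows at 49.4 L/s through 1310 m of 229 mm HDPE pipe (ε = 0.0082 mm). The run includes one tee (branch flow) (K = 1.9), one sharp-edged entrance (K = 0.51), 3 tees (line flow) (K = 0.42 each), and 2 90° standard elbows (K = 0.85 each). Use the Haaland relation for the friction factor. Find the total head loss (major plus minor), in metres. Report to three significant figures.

V = 4Q/(πD²) = 1.199 m/s; V²/2g = 0.07332 m
Re = 2.80×10^5, ε/D = 3.58×10^-5 → f = 0.01482 (Haaland)
Major: h_f = f(L/D)·V²/2g = 0.01482·5721·0.07332 = 6.218 m
Minor: ΣK = 5.37; h_m = ΣK·V²/2g = 0.3937 m
Total H_L = 6.218 + 0.3937 = 6.612 m

H_L ≈ 6.61 m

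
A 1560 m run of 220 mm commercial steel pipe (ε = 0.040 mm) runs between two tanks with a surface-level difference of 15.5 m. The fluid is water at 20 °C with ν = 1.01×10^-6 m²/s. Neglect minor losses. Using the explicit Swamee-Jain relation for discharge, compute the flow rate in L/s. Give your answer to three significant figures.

Swamee-Jain (Type II): Q = -0.965·√(gD⁵h_f/L)·ln[ε/(3.7D) + √(3.17ν²L/(gD³h_f))]
√(gD⁵h_f/L) = √(9.81·0.220⁵·15.5/1560) = 0.007088
ε/(3.7D) = 4.91×10^-5; √(3.17ν²L/(gD³h_f)) = 5.58×10^-5
Q = -0.965·0.007088·ln(1.050×10^-4) = 0.06266 m³/s
Check: V = 1.65 m/s, Re = 3.59×10^5, f = 0.01584, h_f = 15.6 m ≈ 15.5 m ✓

Q ≈ 62.7 L/s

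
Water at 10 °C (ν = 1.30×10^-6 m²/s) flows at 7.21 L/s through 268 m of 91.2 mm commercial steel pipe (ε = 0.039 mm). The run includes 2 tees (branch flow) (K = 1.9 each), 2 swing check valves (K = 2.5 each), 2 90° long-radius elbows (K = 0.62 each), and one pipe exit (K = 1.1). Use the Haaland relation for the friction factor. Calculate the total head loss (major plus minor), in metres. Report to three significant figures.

V = 4Q/(πD²) = 1.104 m/s; V²/2g = 0.06209 m
Re = 7.74×10^4, ε/D = 4.28×10^-4 → f = 0.02050 (Haaland)
Major: h_f = f(L/D)·V²/2g = 0.02050·2939·0.06209 = 3.740 m
Minor: ΣK = 11.1; h_m = ΣK·V²/2g = 0.6917 m
Total H_L = 3.740 + 0.6917 = 4.432 m

H_L ≈ 4.43 m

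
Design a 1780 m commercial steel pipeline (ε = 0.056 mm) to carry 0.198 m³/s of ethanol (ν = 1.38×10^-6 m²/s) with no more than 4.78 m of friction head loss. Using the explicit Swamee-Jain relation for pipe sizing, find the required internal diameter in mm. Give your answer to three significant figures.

Swamee-Jain (Type III): D = 0.66·[ε^1.25·(LQ²/(gh_f))^4.75 + ν·Q^9.4·(L/(gh_f))^5.2]^0.04
LQ²/(gh_f) = 1.488; L/(gh_f) = 37.96
Term 1 = ε^1.25·(…)^4.75 = 3.20×10^-5; Term 2 = ν·Q^9.4·(…)^5.2 = 5.51×10^-5
D = 0.66·(3.20×10^-5 + 5.51×10^-5)^0.04 = 0.4541 m = 454 mm
Check: V = 1.22 m/s, Re = 4.02×10^5, f = 0.01509, h_f = 4.51 m ≈ 4.78 m ✓

D ≈ 454 mm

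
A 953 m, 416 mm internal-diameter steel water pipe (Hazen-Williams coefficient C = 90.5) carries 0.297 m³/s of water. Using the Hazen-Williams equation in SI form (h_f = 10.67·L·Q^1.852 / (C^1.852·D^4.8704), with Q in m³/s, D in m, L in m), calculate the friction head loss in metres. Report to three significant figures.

h_f ≈ 18.3 m

h_f = 10.67·953·0.297^1.852 / (90.5^1.852·0.416^4.8704) = 18.29 m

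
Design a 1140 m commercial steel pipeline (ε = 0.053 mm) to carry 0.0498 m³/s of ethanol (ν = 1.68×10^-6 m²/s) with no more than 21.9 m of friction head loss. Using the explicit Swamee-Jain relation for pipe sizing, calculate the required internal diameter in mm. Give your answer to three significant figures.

D ≈ 182 mm

Swamee-Jain (Type III): D = 0.66·[ε^1.25·(LQ²/(gh_f))^4.75 + ν·Q^9.4·(L/(gh_f))^5.2]^0.04
LQ²/(gh_f) = 0.01316; L/(gh_f) = 5.306
Term 1 = ε^1.25·(…)^4.75 = 5.27×10^-15; Term 2 = ν·Q^9.4·(…)^5.2 = 5.60×10^-15
D = 0.66·(5.27×10^-15 + 5.60×10^-15)^0.04 = 0.1824 m = 182 mm
Check: V = 1.91 m/s, Re = 2.07×10^5, f = 0.01766, h_f = 20.4 m ≈ 21.9 m ✓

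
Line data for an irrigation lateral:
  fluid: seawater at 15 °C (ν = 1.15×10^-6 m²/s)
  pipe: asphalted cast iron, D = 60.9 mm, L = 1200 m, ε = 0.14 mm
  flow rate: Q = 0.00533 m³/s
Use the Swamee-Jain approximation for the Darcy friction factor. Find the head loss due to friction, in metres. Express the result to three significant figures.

h_f ≈ 87.9 m

V = 4Q/(πD²) = 4·0.00533/(π·0.0609²) = 1.830 m/s
Re = VD/ν = 1.830·0.0609/1.15×10^-6 = 9.69×10^4 → turbulent
ε/D = 0.14/60.9 = 0.00230
Swamee-Jain: f = 0.02614
h_f = f(L/D)V²/(2g) = 0.02614·(1200/0.0609)·1.830²/(2·9.81) = 87.90 m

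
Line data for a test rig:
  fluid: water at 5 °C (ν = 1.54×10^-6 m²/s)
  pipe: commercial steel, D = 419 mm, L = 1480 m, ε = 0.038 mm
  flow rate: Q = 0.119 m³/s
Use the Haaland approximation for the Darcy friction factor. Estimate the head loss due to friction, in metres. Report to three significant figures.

V = 4Q/(πD²) = 4·0.119/(π·0.419²) = 0.8630 m/s
Re = VD/ν = 0.8630·0.419/1.54×10^-6 = 2.35×10^5 → turbulent
ε/D = 0.038/419 = 9.07×10^-5
Haaland: f = 0.01572
h_f = f(L/D)V²/(2g) = 0.01572·(1480/0.419)·0.8630²/(2·9.81) = 2.107 m

h_f ≈ 2.11 m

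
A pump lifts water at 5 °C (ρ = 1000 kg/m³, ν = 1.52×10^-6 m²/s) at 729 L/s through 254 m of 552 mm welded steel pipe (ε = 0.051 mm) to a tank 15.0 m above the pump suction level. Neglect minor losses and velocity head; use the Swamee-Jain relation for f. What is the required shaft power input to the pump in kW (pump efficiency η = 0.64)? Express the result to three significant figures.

P_shaft ≈ 200 kW

V = 4Q/(πD²) = 3.046 m/s; Re = 1.11×10^6; ε/D = 9.24×10^-5; f = 0.01328
h_f = f(L/D)V²/2g = 2.890 m
Total head H = z + h_f = 15.0 + 2.890 = 17.89 m
P_hyd = ρgQH = 1000·9.81·0.729·17.89 = 127.9 kW
P_shaft = P_hyd/η = 127.9/0.64 = 199.9 kW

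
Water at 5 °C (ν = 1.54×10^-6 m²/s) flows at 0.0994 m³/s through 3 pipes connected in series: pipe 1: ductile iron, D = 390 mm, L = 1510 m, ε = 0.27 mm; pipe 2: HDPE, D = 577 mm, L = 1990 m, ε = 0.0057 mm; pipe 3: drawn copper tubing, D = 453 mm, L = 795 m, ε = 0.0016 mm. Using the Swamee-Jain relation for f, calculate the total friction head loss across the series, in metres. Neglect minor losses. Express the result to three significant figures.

Pipe 1: V = 0.8321 m/s, Re = 2.11×10^5, ε/D = 6.92×10^-4, f = 0.01980, h_1 = f(L/D)V²/2g = 2.706 m
Pipe 2: V = 0.3801 m/s, Re = 1.42×10^5, ε/D = 9.88×10^-6, f = 0.01669, h_2 = f(L/D)V²/2g = 0.4239 m
Pipe 3: V = 0.6167 m/s, Re = 1.81×10^5, ε/D = 3.53×10^-6, f = 0.01586, h_3 = f(L/D)V²/2g = 0.5397 m
Series → Q common, losses add: H = Σh = 3.669 m

H ≈ 3.67 m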